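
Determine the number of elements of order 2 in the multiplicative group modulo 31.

1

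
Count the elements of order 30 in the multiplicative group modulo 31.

φ(31) = 31 − 1 = 30 = 2 · 3 · 5.
Since (Z/31Z)^× is cyclic of order 30, the number of elements of order d is φ(d) when d | 30 and 0 otherwise.
30 = 2 · 3 · 5 divides 30, and φ(30) = 8.

8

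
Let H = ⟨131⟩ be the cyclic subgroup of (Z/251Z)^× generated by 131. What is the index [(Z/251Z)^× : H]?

By Lagrange's theorem, ord_251(131) divides φ(251) = 251 − 1 = 250 = 2 · 5^3.
Divisors of 250: 1, 2, 5, 10, 25, 50, 125, 250.
Compute 131^d (mod 251) for the divisors d until we hit 1:
131^1 ≡ 131 (mod 251)
131^2 ≡ 93 (mod 251)
131^5 ≡ 5 (mod 251)
131^10 ≡ 25 (mod 251)
131^25 ≡ 113 (mod 251)
131^50 ≡ 219 (mod 251)
131^125 ≡ 1 (mod 251) ✓
The order of 131 is 125, so the subgroup it generates has 125 elements.
[(Z/251Z)^× : ⟨131⟩] = 250/125 = 2.

2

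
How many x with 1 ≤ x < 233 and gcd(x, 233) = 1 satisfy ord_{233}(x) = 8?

φ(233) = 233 − 1 = 232 = 2^3 · 29.
(Z/233Z)^× is cyclic (|G| = 232); a cyclic group of order m has exactly φ(d) elements of each order d | m, and none otherwise.
8 = 2^3 divides 232, and φ(8) = 4.

4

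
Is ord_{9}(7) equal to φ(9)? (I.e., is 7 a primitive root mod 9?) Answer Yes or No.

No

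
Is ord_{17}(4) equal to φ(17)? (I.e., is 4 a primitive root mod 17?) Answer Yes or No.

No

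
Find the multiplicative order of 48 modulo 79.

78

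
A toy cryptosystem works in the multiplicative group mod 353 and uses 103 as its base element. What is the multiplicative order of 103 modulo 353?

352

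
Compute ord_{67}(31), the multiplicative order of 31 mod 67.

66

By Lagrange's theorem, ord_67(31) divides φ(67) = 67 − 1 = 66 = 2 · 3 · 11.
Divisors of 66: 1, 2, 3, 6, 11, 22, 33, 66.
Test each divisor d:
31^1 ≡ 31 (mod 67)
31^2 ≡ 23 (mod 67)
31^3 ≡ 43 (mod 67)
31^6 ≡ 40 (mod 67)
31^11 ≡ 30 (mod 67)
31^22 ≡ 29 (mod 67)
31^33 ≡ 66 (mod 67)
31^66 ≡ 1 (mod 67) ✓
Hence ord(31) = 66.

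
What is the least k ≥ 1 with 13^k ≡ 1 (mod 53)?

13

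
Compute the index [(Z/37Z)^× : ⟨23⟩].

3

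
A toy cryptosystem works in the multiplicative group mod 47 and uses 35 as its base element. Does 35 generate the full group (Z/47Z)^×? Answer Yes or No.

Yes

φ(47) = 47 − 1 = 46 = 2 · 23.
An element g generates (Z/47Z)^× iff g^(46/q) ≢ 1 (mod 47) for each prime q ∈ {2, 23}.
35^23 ≡ 46 (mod 47)  [q = 2: ≢ 1 ✓]
35^2 ≡ 3 (mod 47)  [q = 23: ≢ 1 ✓]
All checks pass, so 35 has order 46 and is a primitive root modulo 47.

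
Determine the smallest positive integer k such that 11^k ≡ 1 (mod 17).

16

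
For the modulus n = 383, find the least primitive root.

5

φ(383) = 383 − 1 = 382 = 2 · 191.
Test candidates g = 2, 3, … against the prime factors q ∈ {2, 191} of φ(383): g is a generator iff g^(382/q) ≢ 1 for every such q.
g = 2: 2^191 ≡ 1 — hits 1, so not a primitive root.
g = 3: 3^191 ≡ 1 — hits 1, so not a primitive root.
g = 4: 4^191 ≡ 1 — hits 1, so not a primitive root.
g = 5: 5^191 ≡ 382; 5^2 ≡ 25 — none is 1, so 5 is a primitive root.
Hence the least primitive root of 383 is 5.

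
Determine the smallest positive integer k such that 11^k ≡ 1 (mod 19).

3

ord(11) | φ(19) = 19 − 1 = 18 = 2 · 3^2.
Divisors of 18: 1, 2, 3, 6, 9, 18.
Test each divisor d:
11^1 ≡ 11
11^2 ≡ 7
11^3 ≡ 1
Hence ord(11) = 3.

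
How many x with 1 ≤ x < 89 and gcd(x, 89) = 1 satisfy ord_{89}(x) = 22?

φ(89) = 89 − 1 = 88 = 2^3 · 11.
(Z/89Z)^× is cyclic (|G| = 88); a cyclic group of order m has exactly φ(d) elements of each order d | m, and none otherwise.
22 = 2 · 11 divides 88, and φ(22) = 10.

10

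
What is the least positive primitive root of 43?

3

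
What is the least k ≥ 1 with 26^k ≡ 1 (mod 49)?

By Lagrange's theorem, ord_49(26) divides φ(49) = φ(7^2) = 7·(7−1) = 42 = 2 · 3 · 7.
Divisors of 42: 1, 2, 3, 6, 7, 14, 21, 42.
Test each divisor d:
26^1 ≡ 26
26^2 ≡ 39
26^3 ≡ 34
26^6 ≡ 29
26^7 ≡ 19
26^14 ≡ 18
26^21 ≡ 48
26^42 ≡ 1
Hence ord(26) = 42.

42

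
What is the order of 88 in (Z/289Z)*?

272

Since 88 ∈ (Z/289Z)^×, its order divides φ(289) = φ(17^2) = 17·(17−1) = 272 = 2^4 · 17.
Divisors of 272: 1, 2, 4, 8, 16, 17, 34, 68, 136, 272.
Check 88^d mod 289 for each divisor in increasing order:
88^1 ≡ 88 (mod 289)
88^2 ≡ 230 (mod 289)
88^4 ≡ 13 (mod 289)
88^8 ≡ 169 (mod 289)
88^16 ≡ 239 (mod 289)
88^17 ≡ 224 (mod 289)
88^34 ≡ 179 (mod 289)
88^68 ≡ 251 (mod 289)
88^136 ≡ 288 (mod 289)
88^272 ≡ 1 (mod 289) ✓
So ord_289(88) = 272.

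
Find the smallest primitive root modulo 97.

φ(97) = 97 − 1 = 96 = 2^5 · 3.
g is a primitive root iff g^(96/q) ≢ 1 (mod 97) for each prime q ∈ {2, 3}.
g = 2: 2^48 ≡ 1 — hits 1, so not a primitive root.
g = 3: 3^48 ≡ 1 — hits 1, so not a primitive root.
g = 4: 4^48 ≡ 1 — hits 1, so not a primitive root.
g = 5: 5^48 ≡ 96; 5^32 ≡ 35 — none is 1, so 5 is a primitive root.
The smallest primitive root modulo 97 is 5.

5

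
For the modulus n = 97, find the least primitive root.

φ(97) = 97 − 1 = 96 = 2^5 · 3.
g is a primitive root iff g^(96/q) ≢ 1 (mod 97) for each prime q ∈ {2, 3}.
g = 2: 2^48 ≡ 1 — hits 1, so not a primitive root.
g = 3: 3^48 ≡ 1 — hits 1, so not a primitive root.
g = 4: 4^48 ≡ 1 — hits 1, so not a primitive root.
g = 5: 5^48 ≡ 96; 5^32 ≡ 35 — none is 1, so 5 is a primitive root.
So 5 is the smallest generator of (Z/97Z)^×.

5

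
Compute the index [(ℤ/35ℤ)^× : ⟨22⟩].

6

Since 22 ∈ (Z/35Z)^×, its order divides φ(35) = φ(5·7) = (5−1)·(7−1) = 4·6 = 24 = 2^3 · 3.
Divisors of 24: 1, 2, 3, 4, 6, 8, 12, 24.
Check 22^d mod 35 for each divisor in increasing order:
22^1 ≡ 22 (mod 35)
22^2 ≡ 29 (mod 35)
22^3 ≡ 8 (mod 35)
22^4 ≡ 1 (mod 35) ✓
Thus |⟨22⟩| = ord(22) = 4.
Index = |(Z/35Z)^×| / |⟨22⟩| = 24 / 4 = 6.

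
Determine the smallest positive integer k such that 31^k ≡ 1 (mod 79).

39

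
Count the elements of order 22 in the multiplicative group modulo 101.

0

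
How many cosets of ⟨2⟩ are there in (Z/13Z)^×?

1

ord(2) | φ(13) = 13 − 1 = 12 = 2^2 · 3.
Divisors of 12: 1, 2, 3, 4, 6, 12.
Test each divisor d:
2^1 ≡ 2 (mod 13)
2^2 ≡ 4 (mod 13)
2^3 ≡ 8 (mod 13)
2^4 ≡ 3 (mod 13)
2^6 ≡ 12 (mod 13)
2^12 ≡ 1 (mod 13) ✓
Thus |⟨2⟩| = ord(2) = 12.
Index = |(Z/13Z)^×| / |⟨2⟩| = 12 / 12 = 1.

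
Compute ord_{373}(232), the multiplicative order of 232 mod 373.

372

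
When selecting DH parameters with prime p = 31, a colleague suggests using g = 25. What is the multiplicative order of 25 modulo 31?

Since 25 ∈ (Z/31Z)^×, its order divides φ(31) = 31 − 1 = 30 = 2 · 3 · 5.
Divisors of 30: 1, 2, 3, 5, 6, 10, 15, 30.
Check 25^d mod 31 for each divisor in increasing order:
25^1 ≡ 25 (mod 31)
25^2 ≡ 5 (mod 31)
25^3 ≡ 1 (mod 31) ✓
Hence ord(25) = 3.

3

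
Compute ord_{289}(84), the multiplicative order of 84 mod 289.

34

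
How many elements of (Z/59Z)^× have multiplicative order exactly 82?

φ(59) = 59 − 1 = 58 = 2 · 29.
Since (Z/59Z)^× is cyclic of order 58, the number of elements of order d is φ(d) when d | 58 and 0 otherwise.
Here 58 is not a multiple of 82, so there are no elements of order 82.

0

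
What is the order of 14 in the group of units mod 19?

Since 14 ∈ (Z/19Z)^×, its order divides φ(19) = 19 − 1 = 18 = 2 · 3^2.
Divisors of 18: 1, 2, 3, 6, 9, 18.
Compute 14^d (mod 19) for the divisors d until we hit 1:
14^1 ≡ 14 (mod 19)
14^2 ≡ 6 (mod 19)
14^3 ≡ 8 (mod 19)
14^6 ≡ 7 (mod 19)
14^9 ≡ 18 (mod 19)
14^18 ≡ 1 (mod 19) ✓
Therefore the multiplicative order of 14 modulo 19 is 18.

18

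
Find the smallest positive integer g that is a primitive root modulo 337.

φ(337) = 337 − 1 = 336 = 2^4 · 3 · 7.
Test candidates g = 2, 3, … against the prime factors q ∈ {2, 3, 7} of φ(337): g is a generator iff g^(336/q) ≢ 1 for every such q.
g = 2: 2^168 ≡ 1 — hits 1, so not a primitive root.
g = 3: 3^168 ≡ 1 — hits 1, so not a primitive root.
g = 4: 4^168 ≡ 1 — hits 1, so not a primitive root.
g = 5: 5^168 ≡ 336; 5^112 ≡ 1 — hits 1, so not a primitive root.
g = 6: 6^168 ≡ 1 — hits 1, so not a primitive root.
g = 7: 7^168 ≡ 1 — hits 1, so not a primitive root.
g = 8: 8^168 ≡ 1 — hits 1, so not a primitive root.
g = 9: 9^168 ≡ 1 — hits 1, so not a primitive root.
g = 10: 10^168 ≡ 336; 10^112 ≡ 128; 10^48 ≡ 175 — none is 1, so 10 is a primitive root.
Hence the least primitive root of 337 is 10.

10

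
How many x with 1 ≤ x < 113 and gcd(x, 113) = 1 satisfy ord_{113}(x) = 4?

φ(113) = 113 − 1 = 112 = 2^4 · 7.
(Z/113Z)^× is cyclic (|G| = 112); a cyclic group of order m has exactly φ(d) elements of each order d | m, and none otherwise.
4 = 2^2 divides 112, and φ(4) = 2.

2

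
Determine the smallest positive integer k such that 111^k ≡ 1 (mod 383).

382

Since 111 ∈ (Z/383Z)^×, its order divides φ(383) = 383 − 1 = 382 = 2 · 191.
Divisors of 382: 1, 2, 191, 382.
Check 111^d mod 383 for each divisor in increasing order:
111^1 ≡ 111 (mod 383)
111^2 ≡ 65 (mod 383)
111^191 ≡ 382 (mod 383)
111^382 ≡ 1 (mod 383) ✓
Hence ord(111) = 382.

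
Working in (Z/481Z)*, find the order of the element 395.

36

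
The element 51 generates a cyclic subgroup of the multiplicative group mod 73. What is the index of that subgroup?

9

Since 51 ∈ (Z/73Z)^×, its order divides φ(73) = 73 − 1 = 72 = 2^3 · 3^2.
Divisors of 72: 1, 2, 3, 4, 6, 8, 9, 12, 18, 24, 36, 72.
Compute 51^d (mod 73) for the divisors d until we hit 1:
51^1 ≡ 51
51^2 ≡ 46
51^3 ≡ 10
51^4 ≡ 72
51^6 ≡ 27
51^8 ≡ 1
Thus |⟨51⟩| = ord(51) = 8.
Index = |(Z/73Z)^×| / |⟨51⟩| = 72 / 8 = 9.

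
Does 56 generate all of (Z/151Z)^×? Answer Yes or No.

φ(151) = 151 − 1 = 150 = 2 · 3 · 5^2.
56 is a primitive root mod 151 iff 56^(φ(151)/q) ≢ 1 for every prime q | φ(151), i.e. q ∈ {2, 3, 5}.
56^75 ≡ 150 (mod 151)  [q = 2: ≢ 1 ✓]
56^50 ≡ 32 (mod 151)  [q = 3: ≢ 1 ✓]
56^30 ≡ 8 (mod 151)  [q = 5: ≢ 1 ✓]
None equal 1, so ord_151(56) = 150: 56 is a primitive root.

Yes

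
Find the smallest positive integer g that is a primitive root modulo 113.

3

φ(113) = 113 − 1 = 112 = 2^4 · 7.
g is a primitive root iff g^(112/q) ≢ 1 (mod 113) for each prime q ∈ {2, 7}.
g = 2: 2^56 ≡ 1 — hits 1, so not a primitive root.
g = 3: 3^56 ≡ 112; 3^16 ≡ 49 — none is 1, so 3 is a primitive root.
The smallest primitive root modulo 113 is 3.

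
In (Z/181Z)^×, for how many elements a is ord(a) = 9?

φ(181) = 181 − 1 = 180 = 2^2 · 3^2 · 5.
(Z/181Z)^× is cyclic (|G| = 180); a cyclic group of order m has exactly φ(d) elements of each order d | m, and none otherwise.
9 = 3^2 divides 180, and φ(9) = 6.

6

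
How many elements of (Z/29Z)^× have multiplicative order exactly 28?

12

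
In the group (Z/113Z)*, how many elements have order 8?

4

φ(113) = 113 − 1 = 112 = 2^4 · 7.
In a cyclic group of order 112, there are φ(d) elements of order d for each divisor d of 112, and zero for non-divisors.
8 = 2^3 divides 112, and φ(8) = 4.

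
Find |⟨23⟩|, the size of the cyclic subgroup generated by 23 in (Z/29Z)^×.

ord(23) | φ(29) = 29 − 1 = 28 = 2^2 · 7.
Divisors of 28: 1, 2, 4, 7, 14, 28.
Check 23^d mod 29 for each divisor in increasing order:
23^1 ≡ 23 (mod 29)
23^2 ≡ 7 (mod 29)
23^4 ≡ 20 (mod 29)
23^7 ≡ 1 (mod 29) ✓
So ord_29(23) = 7.

7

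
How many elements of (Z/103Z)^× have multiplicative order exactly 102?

φ(103) = 103 − 1 = 102 = 2 · 3 · 17.
(Z/103Z)^× is cyclic (|G| = 102); a cyclic group of order m has exactly φ(d) elements of each order d | m, and none otherwise.
102 = 2 · 3 · 17 divides 102, and φ(102) = 32.

32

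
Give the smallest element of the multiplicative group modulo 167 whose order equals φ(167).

5

φ(167) = 167 − 1 = 166 = 2 · 83.
Test candidates g = 2, 3, … against the prime factors q ∈ {2, 83} of φ(167): g is a generator iff g^(166/q) ≢ 1 for every such q.
g = 2: 2^83 ≡ 1 — hits 1, so not a primitive root.
g = 3: 3^83 ≡ 1 — hits 1, so not a primitive root.
g = 4: 4^83 ≡ 1 — hits 1, so not a primitive root.
g = 5: 5^83 ≡ 166; 5^2 ≡ 25 — none is 1, so 5 is a primitive root.
The smallest primitive root modulo 167 is 5.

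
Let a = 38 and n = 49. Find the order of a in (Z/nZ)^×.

ord(38) | φ(49) = φ(7^2) = 7·(7−1) = 42 = 2 · 3 · 7.
Divisors of 42: 1, 2, 3, 6, 7, 14, 21, 42.
Compute 38^d (mod 49) for the divisors d until we hit 1:
38^1 ≡ 38 (mod 49)
38^2 ≡ 23 (mod 49)
38^3 ≡ 41 (mod 49)
38^6 ≡ 15 (mod 49)
38^7 ≡ 31 (mod 49)
38^14 ≡ 30 (mod 49)
38^21 ≡ 48 (mod 49)
38^42 ≡ 1 (mod 49) ✓
Therefore the multiplicative order of 38 modulo 49 is 42.

42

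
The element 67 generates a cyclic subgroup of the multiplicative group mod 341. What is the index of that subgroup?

100

By Lagrange's theorem, ord_341(67) divides φ(341) = φ(11·31) = (11−1)·(31−1) = 10·30 = 300 = 2^2 · 3 · 5^2.
Divisors of 300: 1, 2, 3, 4, 5, 6, 10, 12, 15, 20, 25, 30, 50, 60, 75, 100, 150, 300.
Evaluate successive powers at the divisors of 300:
67^1 ≡ 67
67^2 ≡ 56
67^3 ≡ 1
Thus |⟨67⟩| = ord(67) = 3.
The index is φ(341) / ord(67) = 300 / 3 = 100.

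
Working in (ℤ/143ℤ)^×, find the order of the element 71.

Since 71 ∈ (Z/143Z)^×, its order divides φ(143) = φ(11·13) = (11−1)·(13−1) = 10·12 = 120 = 2^3 · 3 · 5.
Divisors of 120: 1, 2, 3, 4, 5, 6, 8, 10, 12, 15, 20, 24, 30, 40, 60, 120.
Test each divisor d:
71^1 ≡ 71 (mod 143)
71^2 ≡ 36 (mod 143)
71^3 ≡ 125 (mod 143)
71^4 ≡ 9 (mod 143)
71^5 ≡ 67 (mod 143)
71^6 ≡ 38 (mod 143)
71^8 ≡ 81 (mod 143)
71^10 ≡ 56 (mod 143)
71^12 ≡ 14 (mod 143)
71^15 ≡ 34 (mod 143)
71^20 ≡ 133 (mod 143)
71^24 ≡ 53 (mod 143)
71^30 ≡ 12 (mod 143)
71^40 ≡ 100 (mod 143)
71^60 ≡ 1 (mod 143) ✓
Hence ord(71) = 60.

60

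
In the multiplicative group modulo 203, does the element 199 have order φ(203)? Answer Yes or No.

No

203 = 7 · 29 is a product of two distinct odd primes, so (Z/203Z)^× ≅ (Z/7Z)^× × (Z/29Z)^× is not cyclic.
No primitive root modulo 203 exists; in particular 199 is not one.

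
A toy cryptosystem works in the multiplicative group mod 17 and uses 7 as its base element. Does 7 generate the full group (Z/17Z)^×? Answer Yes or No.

Yes

φ(17) = 17 − 1 = 16 = 2^4.
It suffices to check that the order of 7 is not a proper divisor of 16: compute 7^(16/q) for q ∈ {2}.
7^8 ≡ 16 (mod 17)  [q = 2: ≢ 1 ✓]
None equal 1, so ord_17(7) = 16: 7 is a primitive root.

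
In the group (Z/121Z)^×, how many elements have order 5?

4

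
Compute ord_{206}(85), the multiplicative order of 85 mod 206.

The order of 85 must divide φ(206) = φ(2)·φ(103) = 1·102 = 102 = 2 · 3 · 17.
Divisors of 102: 1, 2, 3, 6, 17, 34, 51, 102.
Compute 85^d (mod 206) for the divisors d until we hit 1:
85^1 ≡ 85 (mod 206)
85^2 ≡ 15 (mod 206)
85^3 ≡ 39 (mod 206)
85^6 ≡ 79 (mod 206)
85^17 ≡ 47 (mod 206)
85^34 ≡ 149 (mod 206)
85^51 ≡ 205 (mod 206)
85^102 ≡ 1 (mod 206) ✓
So ord_206(85) = 102.

102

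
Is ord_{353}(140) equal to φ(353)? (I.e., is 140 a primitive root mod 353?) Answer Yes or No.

φ(353) = 353 − 1 = 352 = 2^5 · 11.
Test 140^(352/q) mod 353 for each prime factor q of 352:
140^176 ≡ 1 (mod 353)  [q = 2: ≡ 1 ✗]
140^32 ≡ 58 (mod 353)  [q = 11: ≢ 1 ✓]
The check at q = 2 fails, so 140 generates a proper subgroup.

No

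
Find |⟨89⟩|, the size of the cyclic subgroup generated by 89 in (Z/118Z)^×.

58

By Lagrange's theorem, ord_118(89) divides φ(118) = φ(2)·φ(59) = 1·58 = 58 = 2 · 29.
Divisors of 58: 1, 2, 29, 58.
Evaluate successive powers at the divisors of 58:
89^1 ≡ 89 (mod 118)
89^2 ≡ 15 (mod 118)
89^29 ≡ 117 (mod 118)
89^58 ≡ 1 (mod 118) ✓
Therefore the multiplicative order of 89 modulo 118 is 58.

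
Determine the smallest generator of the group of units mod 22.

7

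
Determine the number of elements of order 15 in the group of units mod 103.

0

φ(103) = 103 − 1 = 102 = 2 · 3 · 17.
Since (Z/103Z)^× is cyclic of order 102, the number of elements of order d is φ(d) when d | 102 and 0 otherwise.
Here 102 is not a multiple of 15, so there are no elements of order 15.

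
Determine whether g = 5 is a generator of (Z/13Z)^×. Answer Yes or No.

No

φ(13) = 13 − 1 = 12 = 2^2 · 3.
Test 5^(12/q) mod 13 for each prime factor q of 12:
5^6 ≡ 12 (mod 13)  [q = 2: ≢ 1 ✓]
5^4 ≡ 1 (mod 13)  [q = 3: ≡ 1 ✗]
Since 5^4 ≡ 1, the order of 5 divides 4 < 12, so 5 is not a primitive root.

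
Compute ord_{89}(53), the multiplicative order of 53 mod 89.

Since 53 ∈ (Z/89Z)^×, its order divides φ(89) = 89 − 1 = 88 = 2^3 · 11.
Divisors of 88: 1, 2, 4, 8, 11, 22, 44, 88.
Compute 53^d (mod 89) for the divisors d until we hit 1:
53^1 ≡ 53 (mod 89)
53^2 ≡ 50 (mod 89)
53^4 ≡ 8 (mod 89)
53^8 ≡ 64 (mod 89)
53^11 ≡ 55 (mod 89)
53^22 ≡ 88 (mod 89)
53^44 ≡ 1 (mod 89) ✓
Therefore the multiplicative order of 53 modulo 89 is 44.

44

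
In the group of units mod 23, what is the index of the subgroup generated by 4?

By Lagrange's theorem, ord_23(4) divides φ(23) = 23 − 1 = 22 = 2 · 11.
Divisors of 22: 1, 2, 11, 22.
Evaluate successive powers at the divisors of 22:
4^1 ≡ 4
4^2 ≡ 16
4^11 ≡ 1
So ord_23(4) = 11, hence |⟨4⟩| = 11.
The index is φ(23) / ord(4) = 22 / 11 = 2.

2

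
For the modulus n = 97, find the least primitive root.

φ(97) = 97 − 1 = 96 = 2^5 · 3.
g is a primitive root iff g^(96/q) ≢ 1 (mod 97) for each prime q ∈ {2, 3}.
g = 2: 2^48 ≡ 1 — hits 1, so not a primitive root.
g = 3: 3^48 ≡ 1 — hits 1, so not a primitive root.
g = 4: 4^48 ≡ 1 — hits 1, so not a primitive root.
g = 5: 5^48 ≡ 96; 5^32 ≡ 35 — none is 1, so 5 is a primitive root.
So 5 is the smallest generator of (Z/97Z)^×.

5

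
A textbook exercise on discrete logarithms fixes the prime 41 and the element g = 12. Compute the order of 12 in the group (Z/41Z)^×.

ord(12) | φ(41) = 41 − 1 = 40 = 2^3 · 5.
Divisors of 40: 1, 2, 4, 5, 8, 10, 20, 40.
Check 12^d mod 41 for each divisor in increasing order:
12^1 ≡ 12
12^2 ≡ 21
12^4 ≡ 31
12^5 ≡ 3
12^8 ≡ 18
12^10 ≡ 9
12^20 ≡ 40
12^40 ≡ 1
Therefore the multiplicative order of 12 modulo 41 is 40.

40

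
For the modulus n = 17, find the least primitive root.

3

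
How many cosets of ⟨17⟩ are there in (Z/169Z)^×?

2

Since 17 ∈ (Z/169Z)^×, its order divides φ(169) = φ(13^2) = 13·(13−1) = 156 = 2^2 · 3 · 13.
Divisors of 156: 1, 2, 3, 4, 6, 12, 13, 26, 39, 52, 78, 156.
Compute 17^d (mod 169) for the divisors d until we hit 1:
17^1 ≡ 17 (mod 169)
17^2 ≡ 120 (mod 169)
17^3 ≡ 12 (mod 169)
17^4 ≡ 35 (mod 169)
17^6 ≡ 144 (mod 169)
17^12 ≡ 118 (mod 169)
17^13 ≡ 147 (mod 169)
17^26 ≡ 146 (mod 169)
17^39 ≡ 168 (mod 169)
17^52 ≡ 22 (mod 169)
17^78 ≡ 1 (mod 169) ✓
The order of 17 is 78, so the subgroup it generates has 78 elements.
[(Z/169Z)^× : ⟨17⟩] = 156/78 = 2.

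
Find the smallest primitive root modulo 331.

φ(331) = 331 − 1 = 330 = 2 · 3 · 5 · 11.
Test candidates g = 2, 3, … against the prime factors q ∈ {2, 3, 5, 11} of φ(331): g is a generator iff g^(330/q) ≢ 1 for every such q.
g = 2: 2^165 ≡ 330; 2^110 ≡ 299; 2^66 ≡ 64; 2^30 ≡ 1 — hits 1, so not a primitive root.
g = 3: 3^165 ≡ 330; 3^110 ≡ 299; 3^66 ≡ 64; 3^30 ≡ 270 — none is 1, so 3 is a primitive root.
Hence the least primitive root of 331 is 3.

3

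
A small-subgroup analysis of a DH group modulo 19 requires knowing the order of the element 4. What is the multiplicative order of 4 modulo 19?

Since 4 ∈ (Z/19Z)^×, its order divides φ(19) = 19 − 1 = 18 = 2 · 3^2.
Divisors of 18: 1, 2, 3, 6, 9, 18.
Test each divisor d:
4^1 ≡ 4 (mod 19)
4^2 ≡ 16 (mod 19)
4^3 ≡ 7 (mod 19)
4^6 ≡ 11 (mod 19)
4^9 ≡ 1 (mod 19) ✓
The smallest such exponent is 9, so the order of 4 is 9.

9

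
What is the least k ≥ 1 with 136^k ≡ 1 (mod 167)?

166

Since 136 ∈ (Z/167Z)^×, its order divides φ(167) = 167 − 1 = 166 = 2 · 83.
Divisors of 166: 1, 2, 83, 166.
Test each divisor d:
136^1 ≡ 136 (mod 167)
136^2 ≡ 126 (mod 167)
136^83 ≡ 166 (mod 167)
136^166 ≡ 1 (mod 167) ✓
So ord_167(136) = 166.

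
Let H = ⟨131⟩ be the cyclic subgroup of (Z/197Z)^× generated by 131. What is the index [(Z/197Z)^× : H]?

1

The order of 131 must divide φ(197) = 197 − 1 = 196 = 2^2 · 7^2.
Divisors of 196: 1, 2, 4, 7, 14, 28, 49, 98, 196.
Compute 131^d (mod 197) for the divisors d until we hit 1:
131^1 ≡ 131 (mod 197)
131^2 ≡ 22 (mod 197)
131^4 ≡ 90 (mod 197)
131^7 ≡ 128 (mod 197)
131^14 ≡ 33 (mod 197)
131^28 ≡ 104 (mod 197)
131^49 ≡ 183 (mod 197)
131^98 ≡ 196 (mod 197)
131^196 ≡ 1 (mod 197) ✓
The order of 131 is 196, so the subgroup it generates has 196 elements.
The index is φ(197) / ord(131) = 196 / 196 = 1.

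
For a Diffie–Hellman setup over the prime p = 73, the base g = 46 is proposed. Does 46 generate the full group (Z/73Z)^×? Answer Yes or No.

φ(73) = 73 − 1 = 72 = 2^3 · 3^2.
An element g generates (Z/73Z)^× iff g^(72/q) ≢ 1 (mod 73) for each prime q ∈ {2, 3}.
46^36 ≡ 1 (mod 73)  [q = 2: ≡ 1 ✗]
46^24 ≡ 1 (mod 73)  [q = 3: ≡ 1 ✗]
The check at q = 2 fails, so 46 generates a proper subgroup.

No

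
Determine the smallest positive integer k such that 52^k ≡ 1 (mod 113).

56

By Lagrange's theorem, ord_113(52) divides φ(113) = 113 − 1 = 112 = 2^4 · 7.
Divisors of 112: 1, 2, 4, 7, 8, 14, 16, 28, 56, 112.
Evaluate successive powers at the divisors of 112:
52^1 ≡ 52
52^2 ≡ 105
52^4 ≡ 64
52^7 ≡ 44
52^8 ≡ 28
52^14 ≡ 15
52^16 ≡ 106
52^28 ≡ 112
52^56 ≡ 1
So ord_113(52) = 56.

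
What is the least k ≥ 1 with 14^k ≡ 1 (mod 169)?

13

Since 14 ∈ (Z/169Z)^×, its order divides φ(169) = φ(13^2) = 13·(13−1) = 156 = 2^2 · 3 · 13.
Divisors of 156: 1, 2, 3, 4, 6, 12, 13, 26, 39, 52, 78, 156.
Check 14^d mod 169 for each divisor in increasing order:
14^1 ≡ 14 (mod 169)
14^2 ≡ 27 (mod 169)
14^3 ≡ 40 (mod 169)
14^4 ≡ 53 (mod 169)
14^6 ≡ 79 (mod 169)
14^12 ≡ 157 (mod 169)
14^13 ≡ 1 (mod 169) ✓
So ord_169(14) = 13.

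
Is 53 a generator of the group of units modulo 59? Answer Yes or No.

No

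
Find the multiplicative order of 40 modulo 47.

46

By Lagrange's theorem, ord_47(40) divides φ(47) = 47 − 1 = 46 = 2 · 23.
Divisors of 46: 1, 2, 23, 46.
Test each divisor d:
40^1 ≡ 40 (mod 47)
40^2 ≡ 2 (mod 47)
40^23 ≡ 46 (mod 47)
40^46 ≡ 1 (mod 47) ✓
So ord_47(40) = 46.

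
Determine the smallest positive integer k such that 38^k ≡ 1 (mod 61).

Since 38 ∈ (Z/61Z)^×, its order divides φ(61) = 61 − 1 = 60 = 2^2 · 3 · 5.
Divisors of 60: 1, 2, 3, 4, 5, 6, 10, 12, 15, 20, 30, 60.
Compute 38^d (mod 61) for the divisors d until we hit 1:
38^1 ≡ 38 (mod 61)
38^2 ≡ 41 (mod 61)
38^3 ≡ 33 (mod 61)
38^4 ≡ 34 (mod 61)
38^5 ≡ 11 (mod 61)
38^6 ≡ 52 (mod 61)
38^10 ≡ 60 (mod 61)
38^12 ≡ 20 (mod 61)
38^15 ≡ 50 (mod 61)
38^20 ≡ 1 (mod 61) ✓
So ord_61(38) = 20.

20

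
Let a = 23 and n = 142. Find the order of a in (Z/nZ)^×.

14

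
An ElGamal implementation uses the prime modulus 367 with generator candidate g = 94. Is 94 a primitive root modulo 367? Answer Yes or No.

φ(367) = 367 − 1 = 366 = 2 · 3 · 61.
Test 94^(366/q) mod 367 for each prime factor q of 366:
94^183 ≡ 1 (mod 367)  [q = 2: ≡ 1 ✗]
94^122 ≡ 283 (mod 367)  [q = 3: ≢ 1 ✓]
94^6 ≡ 299 (mod 367)  [q = 61: ≢ 1 ✓]
94^183 ≡ 1 shows ord(94) | 183, strictly less than φ(367); not a primitive root.

No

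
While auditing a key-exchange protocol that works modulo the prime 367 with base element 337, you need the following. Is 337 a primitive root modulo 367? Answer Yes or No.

φ(367) = 367 − 1 = 366 = 2 · 3 · 61.
Test 337^(366/q) mod 367 for each prime factor q of 366:
337^183 ≡ 366 (mod 367)  [q = 2: ≢ 1 ✓]
337^122 ≡ 283 (mod 367)  [q = 3: ≢ 1 ✓]
337^6 ≡ 8 (mod 367)  [q = 61: ≢ 1 ✓]
None equal 1, so ord_367(337) = 366: 337 is a primitive root.

Yes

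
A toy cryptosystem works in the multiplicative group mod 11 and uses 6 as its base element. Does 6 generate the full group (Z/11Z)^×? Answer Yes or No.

Yes

φ(11) = 11 − 1 = 10 = 2 · 5.
An element g generates (Z/11Z)^× iff g^(10/q) ≢ 1 (mod 11) for each prime q ∈ {2, 5}.
6^5 ≡ 10 (mod 11)  [q = 2: ≢ 1 ✓]
6^2 ≡ 3 (mod 11)  [q = 5: ≢ 1 ✓]
All checks pass, so 6 has order 10 and is a primitive root modulo 11.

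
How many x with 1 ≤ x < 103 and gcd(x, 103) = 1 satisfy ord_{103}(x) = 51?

φ(103) = 103 − 1 = 102 = 2 · 3 · 17.
Since (Z/103Z)^× is cyclic of order 102, the number of elements of order d is φ(d) when d | 102 and 0 otherwise.
51 = 3 · 17 divides 102, and φ(51) = 32.

32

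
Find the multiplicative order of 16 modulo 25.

5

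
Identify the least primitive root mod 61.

φ(61) = 61 − 1 = 60 = 2^2 · 3 · 5.
Test candidates g = 2, 3, … against the prime factors q ∈ {2, 3, 5} of φ(61): g is a generator iff g^(60/q) ≢ 1 for every such q.
g = 2: 2^30 ≡ 60; 2^20 ≡ 47; 2^12 ≡ 9 — none is 1, so 2 is a primitive root.
The smallest primitive root modulo 61 is 2.

2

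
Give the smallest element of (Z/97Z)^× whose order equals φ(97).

φ(97) = 97 − 1 = 96 = 2^5 · 3.
Test candidates g = 2, 3, … against the prime factors q ∈ {2, 3} of φ(97): g is a generator iff g^(96/q) ≢ 1 for every such q.
g = 2: 2^48 ≡ 1 — hits 1, so not a primitive root.
g = 3: 3^48 ≡ 1 — hits 1, so not a primitive root.
g = 4: 4^48 ≡ 1 — hits 1, so not a primitive root.
g = 5: 5^48 ≡ 96; 5^32 ≡ 35 — none is 1, so 5 is a primitive root.
Hence the least primitive root of 97 is 5.

5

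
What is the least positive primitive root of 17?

3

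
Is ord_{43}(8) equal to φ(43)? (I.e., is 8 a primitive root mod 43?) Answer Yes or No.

No

φ(43) = 43 − 1 = 42 = 2 · 3 · 7.
It suffices to check that the order of 8 is not a proper divisor of 42: compute 8^(42/q) for q ∈ {2, 3, 7}.
8^21 ≡ 42 (mod 43)  [q = 2: ≢ 1 ✓]
8^14 ≡ 1 (mod 43)  [q = 3: ≡ 1 ✗]
8^6 ≡ 16 (mod 43)  [q = 7: ≢ 1 ✓]
8^14 ≡ 1 shows ord(8) | 14, strictly less than φ(43); not a primitive root.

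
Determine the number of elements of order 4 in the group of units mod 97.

2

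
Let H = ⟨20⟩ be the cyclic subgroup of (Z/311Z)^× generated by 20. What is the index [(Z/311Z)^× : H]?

10

The order of 20 must divide φ(311) = 311 − 1 = 310 = 2 · 5 · 31.
Divisors of 310: 1, 2, 5, 10, 31, 62, 155, 310.
Test each divisor d:
20^1 ≡ 20
20^2 ≡ 89
20^5 ≡ 121
20^10 ≡ 24
20^31 ≡ 1
Thus |⟨20⟩| = ord(20) = 31.
[(Z/311Z)^× : ⟨20⟩] = 310/31 = 10.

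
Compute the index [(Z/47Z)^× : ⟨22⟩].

1

ord(22) | φ(47) = 47 − 1 = 46 = 2 · 23.
Divisors of 46: 1, 2, 23, 46.
Evaluate successive powers at the divisors of 46:
22^1 ≡ 22 (mod 47)
22^2 ≡ 14 (mod 47)
22^23 ≡ 46 (mod 47)
22^46 ≡ 1 (mod 47) ✓
So ord_47(22) = 46, hence |⟨22⟩| = 46.
Index = |(Z/47Z)^×| / |⟨22⟩| = 46 / 46 = 1.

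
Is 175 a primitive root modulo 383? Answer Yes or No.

φ(383) = 383 − 1 = 382 = 2 · 191.
An element g generates (Z/383Z)^× iff g^(382/q) ≢ 1 (mod 383) for each prime q ∈ {2, 191}.
175^191 ≡ 1 (mod 383)  [q = 2: ≡ 1 ✗]
175^2 ≡ 368 (mod 383)  [q = 191: ≢ 1 ✓]
The check at q = 2 fails, so 175 generates a proper subgroup.

No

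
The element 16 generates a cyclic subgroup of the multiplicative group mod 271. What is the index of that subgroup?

2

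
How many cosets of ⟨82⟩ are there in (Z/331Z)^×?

2

The order of 82 must divide φ(331) = 331 − 1 = 330 = 2 · 3 · 5 · 11.
Divisors of 330: 1, 2, 3, 5, 6, 10, 11, 15, 22, 30, 33, 55, 66, 110, 165, 330.
Evaluate successive powers at the divisors of 330:
82^1 ≡ 82 (mod 331)
82^2 ≡ 104 (mod 331)
82^3 ≡ 253 (mod 331)
82^5 ≡ 163 (mod 331)
82^6 ≡ 126 (mod 331)
82^10 ≡ 89 (mod 331)
82^11 ≡ 16 (mod 331)
82^15 ≡ 274 (mod 331)
82^22 ≡ 256 (mod 331)
82^30 ≡ 270 (mod 331)
82^33 ≡ 124 (mod 331)
82^55 ≡ 299 (mod 331)
82^66 ≡ 150 (mod 331)
82^110 ≡ 31 (mod 331)
82^165 ≡ 1 (mod 331) ✓
So ord_331(82) = 165, hence |⟨82⟩| = 165.
[(Z/331Z)^× : ⟨82⟩] = 330/165 = 2.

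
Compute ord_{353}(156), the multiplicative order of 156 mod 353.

176

The order of 156 must divide φ(353) = 353 − 1 = 352 = 2^5 · 11.
Divisors of 352: 1, 2, 4, 8, 11, 16, 22, 32, 44, 88, 176, 352.
Compute 156^d (mod 353) for the divisors d until we hit 1:
156^1 ≡ 156 (mod 353)
156^2 ≡ 332 (mod 353)
156^4 ≡ 88 (mod 353)
156^8 ≡ 331 (mod 353)
156^11 ≡ 60 (mod 353)
156^16 ≡ 131 (mod 353)
156^22 ≡ 70 (mod 353)
156^32 ≡ 217 (mod 353)
156^44 ≡ 311 (mod 353)
156^88 ≡ 352 (mod 353)
156^176 ≡ 1 (mod 353) ✓
The smallest such exponent is 176, so the order of 156 is 176.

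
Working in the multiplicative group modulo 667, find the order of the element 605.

154

The order of 605 must divide φ(667) = φ(23·29) = (23−1)·(29−1) = 22·28 = 616 = 2^3 · 7 · 11.
Divisors of 616: 1, 2, 4, 7, 8, 11, 14, 22, 28, 44, 56, 77, 88, 154, 308, 616.
Test each divisor d:
605^1 ≡ 605 (mod 667)
605^2 ≡ 509 (mod 667)
605^4 ≡ 285 (mod 667)
605^7 ≡ 465 (mod 667)
605^8 ≡ 518 (mod 667)
605^11 ≡ 459 (mod 667)
605^14 ≡ 117 (mod 667)
605^22 ≡ 576 (mod 667)
605^28 ≡ 349 (mod 667)
605^44 ≡ 277 (mod 667)
605^56 ≡ 407 (mod 667)
605^77 ≡ 436 (mod 667)
605^88 ≡ 24 (mod 667)
605^154 ≡ 1 (mod 667) ✓
So ord_667(605) = 154.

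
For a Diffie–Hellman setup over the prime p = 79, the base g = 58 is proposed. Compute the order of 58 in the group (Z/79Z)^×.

26

ord(58) | φ(79) = 79 − 1 = 78 = 2 · 3 · 13.
Divisors of 78: 1, 2, 3, 6, 13, 26, 39, 78.
Test each divisor d:
58^1 ≡ 58
58^2 ≡ 46
58^3 ≡ 61
58^6 ≡ 8
58^13 ≡ 78
58^26 ≡ 1
The smallest such exponent is 26, so the order of 58 is 26.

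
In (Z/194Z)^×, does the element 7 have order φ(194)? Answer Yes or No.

Yes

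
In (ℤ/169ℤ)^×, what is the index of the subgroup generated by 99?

39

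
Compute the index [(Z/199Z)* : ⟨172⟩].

6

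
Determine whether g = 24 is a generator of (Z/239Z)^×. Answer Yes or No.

No

φ(239) = 239 − 1 = 238 = 2 · 7 · 17.
24 is a primitive root mod 239 iff 24^(φ(239)/q) ≢ 1 for every prime q | φ(239), i.e. q ∈ {2, 7, 17}.
24^119 ≡ 1 (mod 239)  [q = 2: ≡ 1 ✗]
24^34 ≡ 10 (mod 239)  [q = 7: ≢ 1 ✓]
24^14 ≡ 1 (mod 239)  [q = 17: ≡ 1 ✗]
24^119 ≡ 1 shows ord(24) | 119, strictly less than φ(239); not a primitive root.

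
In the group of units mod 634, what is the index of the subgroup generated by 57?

Since 57 ∈ (Z/634Z)^×, its order divides φ(634) = φ(2)·φ(317) = 1·316 = 316 = 2^2 · 79.
Divisors of 316: 1, 2, 4, 79, 158, 316.
Test each divisor d:
57^1 ≡ 57 (mod 634)
57^2 ≡ 79 (mod 634)
57^4 ≡ 535 (mod 634)
57^79 ≡ 1 (mod 634) ✓
Thus |⟨57⟩| = ord(57) = 79.
[(Z/634Z)^× : ⟨57⟩] = 316/79 = 4.

4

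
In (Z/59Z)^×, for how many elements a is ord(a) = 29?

φ(59) = 59 − 1 = 58 = 2 · 29.
Since (Z/59Z)^× is cyclic of order 58, the number of elements of order d is φ(d) when d | 58 and 0 otherwise.
29 | 58, and φ(29) = 29 − 1 = 28.

28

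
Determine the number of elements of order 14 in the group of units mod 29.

6

φ(29) = 29 − 1 = 28 = 2^2 · 7.
In a cyclic group of order 28, there are φ(d) elements of order d for each divisor d of 28, and zero for non-divisors.
14 = 2 · 7 divides 28, and φ(14) = 6.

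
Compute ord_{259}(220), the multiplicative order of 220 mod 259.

36

Since 220 ∈ (Z/259Z)^×, its order divides φ(259) = φ(7·37) = (7−1)·(37−1) = 6·36 = 216 = 2^3 · 3^3.
Divisors of 216: 1, 2, 3, 4, 6, 8, 9, 12, 18, 24, 27, 36, 54, 72, 108, 216.
Check 220^d mod 259 for each divisor in increasing order:
220^1 ≡ 220 (mod 259)
220^2 ≡ 226 (mod 259)
220^3 ≡ 251 (mod 259)
220^4 ≡ 53 (mod 259)
220^6 ≡ 64 (mod 259)
220^8 ≡ 219 (mod 259)
220^9 ≡ 6 (mod 259)
220^12 ≡ 211 (mod 259)
220^18 ≡ 36 (mod 259)
220^24 ≡ 232 (mod 259)
220^27 ≡ 216 (mod 259)
220^36 ≡ 1 (mod 259) ✓
Therefore the multiplicative order of 220 modulo 259 is 36.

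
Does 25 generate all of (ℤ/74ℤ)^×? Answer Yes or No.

No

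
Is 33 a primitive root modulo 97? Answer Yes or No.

No

φ(97) = 97 − 1 = 96 = 2^5 · 3.
An element g generates (Z/97Z)^× iff g^(96/q) ≢ 1 (mod 97) for each prime q ∈ {2, 3}.
33^48 ≡ 1 (mod 97)  [q = 2: ≡ 1 ✗]
33^32 ≡ 1 (mod 97)  [q = 3: ≡ 1 ✗]
Since 33^48 ≡ 1, the order of 33 divides 48 < 96, so 33 is not a primitive root.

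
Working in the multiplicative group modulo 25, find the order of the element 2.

The order of 2 must divide φ(25) = φ(5^2) = 5·(5−1) = 20 = 2^2 · 5.
Divisors of 20: 1, 2, 4, 5, 10, 20.
Evaluate successive powers at the divisors of 20:
2^1 ≡ 2
2^2 ≡ 4
2^4 ≡ 16
2^5 ≡ 7
2^10 ≡ 24
2^20 ≡ 1
Therefore the multiplicative order of 2 modulo 25 is 20.

20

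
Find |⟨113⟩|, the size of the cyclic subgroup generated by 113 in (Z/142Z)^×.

70

ord(113) | φ(142) = φ(2)·φ(71) = 1·70 = 70 = 2 · 5 · 7.
Divisors of 70: 1, 2, 5, 7, 10, 14, 35, 70.
Compute 113^d (mod 142) for the divisors d until we hit 1:
113^1 ≡ 113 (mod 142)
113^2 ≡ 131 (mod 142)
113^5 ≡ 41 (mod 142)
113^7 ≡ 117 (mod 142)
113^10 ≡ 119 (mod 142)
113^14 ≡ 57 (mod 142)
113^35 ≡ 141 (mod 142)
113^70 ≡ 1 (mod 142) ✓
The smallest such exponent is 70, so the order of 113 is 70.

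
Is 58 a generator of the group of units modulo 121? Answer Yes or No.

φ(121) = φ(11^2) = 11·(11−1) = 110 = 2 · 5 · 11.
It suffices to check that the order of 58 is not a proper divisor of 110: compute 58^(110/q) for q ∈ {2, 5, 11}.
58^55 ≡ 1 (mod 121)  [q = 2: ≡ 1 ✗]
58^22 ≡ 9 (mod 121)  [q = 5: ≢ 1 ✓]
58^10 ≡ 23 (mod 121)  [q = 11: ≢ 1 ✓]
Since 58^55 ≡ 1, the order of 58 divides 55 < 110, so 58 is not a primitive root.

No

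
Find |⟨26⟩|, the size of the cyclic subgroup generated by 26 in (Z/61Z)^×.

60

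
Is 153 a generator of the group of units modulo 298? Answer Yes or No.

No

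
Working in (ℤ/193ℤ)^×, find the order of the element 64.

16

By Lagrange's theorem, ord_193(64) divides φ(193) = 193 − 1 = 192 = 2^6 · 3.
Divisors of 192: 1, 2, 3, 4, 6, 8, 12, 16, 24, 32, 48, 64, 96, 192.
Compute 64^d (mod 193) for the divisors d until we hit 1:
64^1 ≡ 64 (mod 193)
64^2 ≡ 43 (mod 193)
64^3 ≡ 50 (mod 193)
64^4 ≡ 112 (mod 193)
64^6 ≡ 184 (mod 193)
64^8 ≡ 192 (mod 193)
64^12 ≡ 81 (mod 193)
64^16 ≡ 1 (mod 193) ✓
Hence ord(64) = 16.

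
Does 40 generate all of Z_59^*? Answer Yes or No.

Yes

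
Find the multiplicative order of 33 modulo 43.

ord(33) | φ(43) = 43 − 1 = 42 = 2 · 3 · 7.
Divisors of 42: 1, 2, 3, 6, 7, 14, 21, 42.
Evaluate successive powers at the divisors of 42:
33^1 ≡ 33
33^2 ≡ 14
33^3 ≡ 32
33^6 ≡ 35
33^7 ≡ 37
33^14 ≡ 36
33^21 ≡ 42
33^42 ≡ 1
Hence ord(33) = 42.

42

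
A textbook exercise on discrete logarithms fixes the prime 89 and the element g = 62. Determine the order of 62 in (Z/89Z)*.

88

The order of 62 must divide φ(89) = 89 − 1 = 88 = 2^3 · 11.
Divisors of 88: 1, 2, 4, 8, 11, 22, 44, 88.
Check 62^d mod 89 for each divisor in increasing order:
62^1 ≡ 62 (mod 89)
62^2 ≡ 17 (mod 89)
62^4 ≡ 22 (mod 89)
62^8 ≡ 39 (mod 89)
62^11 ≡ 77 (mod 89)
62^22 ≡ 55 (mod 89)
62^44 ≡ 88 (mod 89)
62^88 ≡ 1 (mod 89) ✓
The smallest such exponent is 88, so the order of 62 is 88.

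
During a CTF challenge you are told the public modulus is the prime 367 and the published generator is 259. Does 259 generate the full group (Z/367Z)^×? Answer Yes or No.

No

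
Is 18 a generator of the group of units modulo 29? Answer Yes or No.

Yes

φ(29) = 29 − 1 = 28 = 2^2 · 7.
It suffices to check that the order of 18 is not a proper divisor of 28: compute 18^(28/q) for q ∈ {2, 7}.
18^14 ≡ 28 (mod 29)  [q = 2: ≢ 1 ✓]
18^4 ≡ 25 (mod 29)  [q = 7: ≢ 1 ✓]
Every test exponent gives a nontrivial residue, hence 18 generates the full group.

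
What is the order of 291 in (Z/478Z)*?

34

By Lagrange's theorem, ord_478(291) divides φ(478) = φ(2)·φ(239) = 1·238 = 238 = 2 · 7 · 17.
Divisors of 238: 1, 2, 7, 14, 17, 34, 119, 238.
Test each divisor d:
291^1 ≡ 291 (mod 478)
291^2 ≡ 75 (mod 478)
291^7 ≡ 407 (mod 478)
291^14 ≡ 261 (mod 478)
291^17 ≡ 477 (mod 478)
291^34 ≡ 1 (mod 478) ✓
Therefore the multiplicative order of 291 modulo 478 is 34.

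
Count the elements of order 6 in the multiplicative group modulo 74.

2

φ(74) = φ(2)·φ(37) = 1·36 = 36 = 2^2 · 3^2.
(Z/74Z)^× is cyclic (|G| = 36); a cyclic group of order m has exactly φ(d) elements of each order d | m, and none otherwise.
6 = 2 · 3 divides 36, and φ(6) = 2.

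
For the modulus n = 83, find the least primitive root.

2

φ(83) = 83 − 1 = 82 = 2 · 41.
Test candidates g = 2, 3, … against the prime factors q ∈ {2, 41} of φ(83): g is a generator iff g^(82/q) ≢ 1 for every such q.
g = 2: 2^41 ≡ 82; 2^2 ≡ 4 — none is 1, so 2 is a primitive root.
So 2 is the smallest generator of (Z/83Z)^×.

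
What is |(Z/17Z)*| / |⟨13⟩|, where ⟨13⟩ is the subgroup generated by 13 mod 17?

4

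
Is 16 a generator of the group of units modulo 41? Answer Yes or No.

No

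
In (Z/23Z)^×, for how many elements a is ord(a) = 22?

φ(23) = 23 − 1 = 22 = 2 · 11.
Since (Z/23Z)^× is cyclic of order 22, the number of elements of order d is φ(d) when d | 22 and 0 otherwise.
22 = 2 · 11 divides 22, and φ(22) = 10.

10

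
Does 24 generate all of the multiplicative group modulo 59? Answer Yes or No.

Yes

φ(59) = 59 − 1 = 58 = 2 · 29.
It suffices to check that the order of 24 is not a proper divisor of 58: compute 24^(58/q) for q ∈ {2, 29}.
24^29 ≡ 58 (mod 59)  [q = 2: ≢ 1 ✓]
24^2 ≡ 45 (mod 59)  [q = 29: ≢ 1 ✓]
Every test exponent gives a nontrivial residue, hence 24 generates the full group.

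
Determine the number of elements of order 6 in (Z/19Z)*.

2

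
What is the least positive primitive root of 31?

3

φ(31) = 31 − 1 = 30 = 2 · 3 · 5.
g is a primitive root iff g^(30/q) ≢ 1 (mod 31) for each prime q ∈ {2, 3, 5}.
g = 2: 2^15 ≡ 1 — hits 1, so not a primitive root.
g = 3: 3^15 ≡ 30; 3^10 ≡ 25; 3^6 ≡ 16 — none is 1, so 3 is a primitive root.
Hence the least primitive root of 31 is 3.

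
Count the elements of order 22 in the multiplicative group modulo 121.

10

φ(121) = φ(11^2) = 11·(11−1) = 110 = 2 · 5 · 11.
(Z/121Z)^× is cyclic (|G| = 110); a cyclic group of order m has exactly φ(d) elements of each order d | m, and none otherwise.
22 = 2 · 11 divides 110, and φ(22) = 10.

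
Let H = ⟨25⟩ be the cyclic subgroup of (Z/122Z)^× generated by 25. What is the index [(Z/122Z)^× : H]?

4

Since 25 ∈ (Z/122Z)^×, its order divides φ(122) = φ(2)·φ(61) = 1·60 = 60 = 2^2 · 3 · 5.
Divisors of 60: 1, 2, 3, 4, 5, 6, 10, 12, 15, 20, 30, 60.
Compute 25^d (mod 122) for the divisors d until we hit 1:
25^1 ≡ 25 (mod 122)
25^2 ≡ 15 (mod 122)
25^3 ≡ 9 (mod 122)
25^4 ≡ 103 (mod 122)
25^5 ≡ 13 (mod 122)
25^6 ≡ 81 (mod 122)
25^10 ≡ 47 (mod 122)
25^12 ≡ 95 (mod 122)
25^15 ≡ 1 (mod 122) ✓
So ord_122(25) = 15, hence |⟨25⟩| = 15.
Index = |(Z/122Z)^×| / |⟨25⟩| = 60 / 15 = 4.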